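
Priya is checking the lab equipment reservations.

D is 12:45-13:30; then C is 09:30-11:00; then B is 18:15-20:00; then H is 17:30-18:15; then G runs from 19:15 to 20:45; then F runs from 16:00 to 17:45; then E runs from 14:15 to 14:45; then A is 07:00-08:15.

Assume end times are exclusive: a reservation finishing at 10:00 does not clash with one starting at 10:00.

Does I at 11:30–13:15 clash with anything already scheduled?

Yes — it overlaps D

A: ends 08:15 at or before I starts 11:30 → clear.
C: ends 11:00 at or before I starts 11:30 → clear.
D: starts 12:45 before I ends 13:15, and ends 13:30 after I starts 11:30 → overlap.
E: starts 14:15 at or after I ends 13:15 → clear.
F: starts 16:00 at or after I ends 13:15 → clear.
H: starts 17:30 at or after I ends 13:15 → clear.
B: starts 18:15 at or after I ends 13:15 → clear.
G: starts 19:15 at or after I ends 13:15 → clear.
I overlaps D.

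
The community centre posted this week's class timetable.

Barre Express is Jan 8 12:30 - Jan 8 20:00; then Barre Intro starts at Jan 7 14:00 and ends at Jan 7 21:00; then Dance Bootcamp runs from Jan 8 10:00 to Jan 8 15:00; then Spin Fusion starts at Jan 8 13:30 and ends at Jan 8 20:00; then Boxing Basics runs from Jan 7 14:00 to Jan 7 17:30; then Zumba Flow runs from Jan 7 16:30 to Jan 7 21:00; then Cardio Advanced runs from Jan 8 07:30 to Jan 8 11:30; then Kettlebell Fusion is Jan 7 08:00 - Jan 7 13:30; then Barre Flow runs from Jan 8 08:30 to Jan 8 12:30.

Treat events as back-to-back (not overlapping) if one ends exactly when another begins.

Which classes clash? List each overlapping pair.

Barre Express & Dance Bootcamp, Barre Express & Spin Fusion, Barre Flow & Cardio Advanced, Barre Flow & Dance Bootcamp, Barre Intro & Boxing Basics, Barre Intro & Zumba Flow, Boxing Basics & Zumba Flow, Cardio Advanced & Dance Bootcamp, Dance Bootcamp & Spin Fusion

Sorted by start: Kettlebell Fusion, Barre Intro, Boxing Basics, Zumba Flow, Cardio Advanced, Barre Flow, Dance Bootcamp, Barre Express, Spin Fusion.
Barre Intro starts after Kettlebell Fusion ends — done with Kettlebell Fusion.
Boxing Basics starts before Barre Intro ends → Barre Intro and Boxing Basics overlap.
Zumba Flow starts before Barre Intro ends → Barre Intro and Zumba Flow overlap.
Cardio Advanced starts after Barre Intro ends — done with Barre Intro.
Zumba Flow starts before Boxing Basics ends → Boxing Basics and Zumba Flow overlap.
Cardio Advanced starts after Boxing Basics ends — done with Boxing Basics.
Cardio Advanced starts after Zumba Flow ends — done with Zumba Flow.
Barre Flow starts before Cardio Advanced ends → Cardio Advanced and Barre Flow overlap.
Dance Bootcamp starts before Cardio Advanced ends → Cardio Advanced and Dance Bootcamp overlap.
Barre Express starts after Cardio Advanced ends — done with Cardio Advanced.
Dance Bootcamp starts before Barre Flow ends → Barre Flow and Dance Bootcamp overlap.
Barre Express starts exactly when Barre Flow ends (back-to-back, no overlap) — done with Barre Flow.
Barre Express starts before Dance Bootcamp ends → Dance Bootcamp and Barre Express overlap.
Spin Fusion starts before Dance Bootcamp ends → Dance Bootcamp and Spin Fusion overlap.
Spin Fusion starts before Barre Express ends → Barre Express and Spin Fusion overlap.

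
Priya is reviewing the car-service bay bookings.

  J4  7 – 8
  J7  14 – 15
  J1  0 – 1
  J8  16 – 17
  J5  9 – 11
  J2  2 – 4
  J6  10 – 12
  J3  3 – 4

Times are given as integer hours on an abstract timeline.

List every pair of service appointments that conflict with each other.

Two intervals overlap when each starts before the other ends.
Sorted by start: J1, J2, J3, J4, J5, J6, J7, J8.
J2 starts after J1 ends, so nothing later overlaps J1 either.
J3 starts before J2 ends → J2 and J3 overlap.
J4 starts after J2 ends, so nothing later overlaps J2 either.
J4 starts after J3 ends, so nothing later overlaps J3 either.
J5 starts after J4 ends, so nothing later overlaps J4 either.
J6 starts before J5 ends → J5 and J6 overlap.
J7 starts after J5 ends, so nothing later overlaps J5 either.
J7 starts after J6 ends, so nothing later overlaps J6 either.
J8 starts after J7 ends.

J2 & J3, J5 & J6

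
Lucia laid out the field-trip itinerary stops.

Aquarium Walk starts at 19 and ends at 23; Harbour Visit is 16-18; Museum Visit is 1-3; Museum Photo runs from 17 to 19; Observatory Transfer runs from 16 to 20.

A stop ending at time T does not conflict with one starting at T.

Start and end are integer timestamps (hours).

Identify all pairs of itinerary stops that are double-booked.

Sorted by start: Museum Visit, Harbour Visit, Observatory Transfer, Museum Photo, Aquarium Walk.
Harbour Visit starts after Museum Visit ends, so Museum Visit has no further overlaps.
Observatory Transfer starts before Harbour Visit ends → Harbour Visit and Observatory Transfer overlap.
Museum Photo starts before Harbour Visit ends → Harbour Visit and Museum Photo overlap.
Aquarium Walk starts after Harbour Visit ends.
Museum Photo starts before Observatory Transfer ends → Observatory Transfer and Museum Photo overlap.
Aquarium Walk starts before Observatory Transfer ends → Observatory Transfer and Aquarium Walk overlap.
Aquarium Walk starts exactly when Museum Photo ends (back-to-back, no overlap).

Aquarium Walk & Observatory Transfer, Harbour Visit & Museum Photo, Harbour Visit & Observatory Transfer, Museum Photo & Observatory Transfer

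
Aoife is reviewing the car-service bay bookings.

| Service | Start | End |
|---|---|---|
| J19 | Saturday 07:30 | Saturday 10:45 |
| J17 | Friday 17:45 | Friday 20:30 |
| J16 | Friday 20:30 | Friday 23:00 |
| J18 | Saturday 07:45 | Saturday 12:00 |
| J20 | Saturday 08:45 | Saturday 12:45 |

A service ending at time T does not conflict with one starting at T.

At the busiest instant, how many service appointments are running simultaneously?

3

Walk through starts and ends in time order (an end at T is processed before a start at T):
Friday 17:45 start J17 → 1
Friday 20:30 end J17 → 0
Friday 20:30 start J16 → 1
Friday 23:00 end J16 → 0
Saturday 07:30 start J19 → 1
Saturday 07:45 start J18 → 2
Saturday 08:45 start J20 → 3
Saturday 10:45 end J19 → 2
Saturday 12:00 end J18 → 1
Saturday 12:45 end J20 → 0
Peak is 3, at Saturday 08:45 (J18, J19, J20).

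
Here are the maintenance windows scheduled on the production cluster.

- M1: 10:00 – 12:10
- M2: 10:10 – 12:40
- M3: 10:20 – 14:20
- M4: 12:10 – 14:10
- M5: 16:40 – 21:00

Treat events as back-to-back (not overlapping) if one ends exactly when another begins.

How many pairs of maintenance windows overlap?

5

Sorted by start: M1, M2, M3, M4, M5.
M2 starts before M1 ends → M1 and M2 overlap.
M3 starts before M1 ends → M1 and M3 overlap.
M4 starts exactly when M1 ends (back-to-back, no overlap), so M1 has no further overlaps.
M3 starts before M2 ends → M2 and M3 overlap.
M4 starts before M2 ends → M2 and M4 overlap.
M5 starts after M2 ends.
M4 starts before M3 ends → M3 and M4 overlap.
M5 starts after M3 ends.
M5 starts after M4 ends.
Overlapping pairs: M1 & M2, M1 & M3, M2 & M3, M2 & M4, M3 & M4 — 5 in total.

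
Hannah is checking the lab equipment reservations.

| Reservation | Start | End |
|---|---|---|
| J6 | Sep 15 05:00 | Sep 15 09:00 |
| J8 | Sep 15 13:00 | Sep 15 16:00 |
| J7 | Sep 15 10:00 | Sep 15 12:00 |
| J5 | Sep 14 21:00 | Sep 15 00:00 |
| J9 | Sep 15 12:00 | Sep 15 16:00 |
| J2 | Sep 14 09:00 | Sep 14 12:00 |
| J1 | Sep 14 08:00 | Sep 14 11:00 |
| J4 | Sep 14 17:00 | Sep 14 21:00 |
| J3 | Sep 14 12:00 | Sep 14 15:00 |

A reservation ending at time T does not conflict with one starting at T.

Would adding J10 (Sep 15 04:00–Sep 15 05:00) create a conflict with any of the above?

No — it doesn't clash with anything

J1: ends Sep 14 11:00 at or before J10 starts Sep 15 04:00 → clear.
J2: ends Sep 14 12:00 at or before J10 starts Sep 15 04:00 → clear.
J3: ends Sep 14 15:00 at or before J10 starts Sep 15 04:00 → clear.
J4: ends Sep 14 21:00 at or before J10 starts Sep 15 04:00 → clear.
J5: ends Sep 15 00:00 at or before J10 starts Sep 15 04:00 → clear.
J6: starts Sep 15 05:00 at or after J10 ends Sep 15 05:00 → clear.
J7: starts Sep 15 10:00 at or after J10 ends Sep 15 05:00 → clear.
J9: starts Sep 15 12:00 at or after J10 ends Sep 15 05:00 → clear.
J8: starts Sep 15 13:00 at or after J10 ends Sep 15 05:00 → clear.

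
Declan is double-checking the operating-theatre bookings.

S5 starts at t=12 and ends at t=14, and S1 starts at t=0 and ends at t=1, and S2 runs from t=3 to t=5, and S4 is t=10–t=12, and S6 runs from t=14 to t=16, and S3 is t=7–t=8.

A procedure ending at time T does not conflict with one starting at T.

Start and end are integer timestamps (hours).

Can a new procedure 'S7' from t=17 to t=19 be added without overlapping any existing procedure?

S1: ends t=1 at or before S7 starts t=17 → clear.
S2: ends t=5 at or before S7 starts t=17 → clear.
S3: ends t=8 at or before S7 starts t=17 → clear.
S4: ends t=12 at or before S7 starts t=17 → clear.
S5: ends t=14 at or before S7 starts t=17 → clear.
S6: ends t=16 at or before S7 starts t=17 → clear.

Yes — the slot is free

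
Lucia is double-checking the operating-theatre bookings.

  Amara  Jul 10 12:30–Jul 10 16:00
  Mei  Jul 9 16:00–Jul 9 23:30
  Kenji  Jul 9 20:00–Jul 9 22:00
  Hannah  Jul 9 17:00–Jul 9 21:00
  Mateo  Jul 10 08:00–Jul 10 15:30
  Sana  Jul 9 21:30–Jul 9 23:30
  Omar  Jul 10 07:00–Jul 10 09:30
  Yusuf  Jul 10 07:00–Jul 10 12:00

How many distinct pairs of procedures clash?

Check each pair: they overlap iff neither finishes before the other starts.
Sorted by start: Mei, Hannah, Kenji, Sana, Omar, Yusuf, Mateo, Amara.
Hannah starts before Mei ends → Mei and Hannah overlap.
Kenji starts before Mei ends → Mei and Kenji overlap.
Sana starts before Mei ends → Mei and Sana overlap.
Omar starts after Mei ends, so Mei has no further overlaps.
Kenji starts before Hannah ends → Hannah and Kenji overlap.
Sana starts after Hannah ends, so Hannah has no further overlaps.
Sana starts before Kenji ends → Kenji and Sana overlap.
Omar starts after Kenji ends, so Kenji has no further overlaps.
Omar starts after Sana ends, so Sana has no further overlaps.
Yusuf starts before Omar ends → Omar and Yusuf overlap.
Mateo starts before Omar ends → Omar and Mateo overlap.
Amara starts after Omar ends.
Mateo starts before Yusuf ends → Yusuf and Mateo overlap.
Amara starts after Yusuf ends.
Amara starts before Mateo ends → Mateo and Amara overlap.
Overlapping pairs: Amara & Mateo, Hannah & Kenji, Hannah & Mei, Kenji & Mei, Kenji & Sana, Mateo & Omar, Mateo & Yusuf, Mei & Sana, Omar & Yusuf — 9 in total.

9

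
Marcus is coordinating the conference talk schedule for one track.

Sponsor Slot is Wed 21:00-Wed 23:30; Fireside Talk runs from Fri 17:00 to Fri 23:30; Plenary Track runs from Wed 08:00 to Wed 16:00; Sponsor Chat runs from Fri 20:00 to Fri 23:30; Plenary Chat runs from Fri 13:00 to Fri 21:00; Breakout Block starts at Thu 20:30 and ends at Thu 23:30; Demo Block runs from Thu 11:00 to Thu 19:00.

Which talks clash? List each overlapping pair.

Sorted by start: Plenary Track, Sponsor Slot, Demo Block, Breakout Block, Plenary Chat, Fireside Talk, Sponsor Chat.
Sponsor Slot starts after Plenary Track ends; Plenary Track is clear from here.
Demo Block starts after Sponsor Slot ends; Sponsor Slot is clear from here.
Breakout Block starts after Demo Block ends; Demo Block is clear from here.
Plenary Chat starts after Breakout Block ends; Breakout Block is clear from here.
Fireside Talk starts before Plenary Chat ends → Plenary Chat and Fireside Talk overlap.
Sponsor Chat starts before Plenary Chat ends → Plenary Chat and Sponsor Chat overlap.
Sponsor Chat starts before Fireside Talk ends → Fireside Talk and Sponsor Chat overlap.

Fireside Talk & Plenary Chat, Fireside Talk & Sponsor Chat, Plenary Chat & Sponsor Chat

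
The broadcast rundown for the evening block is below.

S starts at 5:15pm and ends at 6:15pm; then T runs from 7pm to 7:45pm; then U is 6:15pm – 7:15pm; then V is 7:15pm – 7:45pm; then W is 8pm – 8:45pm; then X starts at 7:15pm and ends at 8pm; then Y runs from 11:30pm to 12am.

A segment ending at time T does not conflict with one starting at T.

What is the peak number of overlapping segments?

Walk through starts and ends in time order (an end at T is processed before a start at T):
5:15pm start S → 1
6:15pm end S → 0
6:15pm start U → 1
7pm start T → 2
7:15pm end U → 1
7:15pm start V → 2
7:15pm start X → 3
7:45pm end T → 2
7:45pm end V → 1
8pm end X → 0
8pm start W → 1
8:45pm end W → 0
11:30pm start Y → 1
12am end Y → 0
Peak is 3, at 7:15pm (T, V, X).

3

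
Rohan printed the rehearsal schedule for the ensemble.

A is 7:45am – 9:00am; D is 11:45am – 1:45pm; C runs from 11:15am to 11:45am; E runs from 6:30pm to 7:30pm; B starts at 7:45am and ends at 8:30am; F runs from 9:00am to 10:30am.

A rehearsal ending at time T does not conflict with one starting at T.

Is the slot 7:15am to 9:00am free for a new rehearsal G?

A: starts 7:45am before G ends 9:00am, and ends 9:00am after G starts 7:15am → overlap.
B: starts 7:45am before G ends 9:00am, and ends 8:30am after G starts 7:15am → overlap.
F: starts 9:00am at or after G ends 9:00am → clear.
C: starts 11:15am at or after G ends 9:00am → clear.
D: starts 11:45am at or after G ends 9:00am → clear.
E: starts 6:30pm at or after G ends 9:00am → clear.
G overlaps A, B.

No — it overlaps A, B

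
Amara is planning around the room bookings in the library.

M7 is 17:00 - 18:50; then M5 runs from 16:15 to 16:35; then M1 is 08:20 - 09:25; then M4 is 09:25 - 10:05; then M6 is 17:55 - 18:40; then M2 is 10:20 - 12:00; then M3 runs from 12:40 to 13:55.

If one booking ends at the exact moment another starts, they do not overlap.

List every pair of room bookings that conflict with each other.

Two intervals overlap when each starts before the other ends.
Sorted by start: M1, M4, M2, M3, M5, M7, M6.
M4 starts exactly when M1 ends (back-to-back, no overlap), so nothing later overlaps M1 either.
M2 starts after M4 ends, so nothing later overlaps M4 either.
M3 starts after M2 ends, so nothing later overlaps M2 either.
M5 starts after M3 ends, so nothing later overlaps M3 either.
M7 starts after M5 ends, so nothing later overlaps M5 either.
M6 starts before M7 ends → M7 and M6 overlap.

M6 & M7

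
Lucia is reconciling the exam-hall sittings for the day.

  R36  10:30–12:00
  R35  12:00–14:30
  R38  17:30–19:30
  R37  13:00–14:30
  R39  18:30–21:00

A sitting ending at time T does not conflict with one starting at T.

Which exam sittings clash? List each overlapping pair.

R35 & R37, R38 & R39

Sorted by start: R36, R35, R37, R38, R39.
R35 starts exactly when R36 ends (back-to-back, no overlap) — done with R36.
R37 starts before R35 ends → R35 and R37 overlap.
R38 starts after R35 ends — done with R35.
R38 starts after R37 ends — done with R37.
R39 starts before R38 ends → R38 and R39 overlap.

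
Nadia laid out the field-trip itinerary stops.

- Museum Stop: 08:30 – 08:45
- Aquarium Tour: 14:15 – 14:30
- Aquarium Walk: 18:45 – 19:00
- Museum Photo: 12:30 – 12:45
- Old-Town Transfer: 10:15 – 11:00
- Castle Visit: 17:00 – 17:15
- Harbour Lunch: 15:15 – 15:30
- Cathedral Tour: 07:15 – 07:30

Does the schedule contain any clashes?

No

Sorted by start: Cathedral Tour, Museum Stop, Old-Town Transfer, Museum Photo, Aquarium Tour, Harbour Lunch, Castle Visit, Aquarium Walk.
Museum Stop starts after Cathedral Tour ends, so Cathedral Tour has no further overlaps.
Old-Town Transfer starts after Museum Stop ends, so Museum Stop has no further overlaps.
Museum Photo starts after Old-Town Transfer ends, so Old-Town Transfer has no further overlaps.
Aquarium Tour starts after Museum Photo ends, so Museum Photo has no further overlaps.
Harbour Lunch starts after Aquarium Tour ends, so Aquarium Tour has no further overlaps.
Castle Visit starts after Harbour Lunch ends, so Harbour Lunch has no further overlaps.
Aquarium Walk starts after Castle Visit ends.
Every pair is clear; the schedule has no overlaps.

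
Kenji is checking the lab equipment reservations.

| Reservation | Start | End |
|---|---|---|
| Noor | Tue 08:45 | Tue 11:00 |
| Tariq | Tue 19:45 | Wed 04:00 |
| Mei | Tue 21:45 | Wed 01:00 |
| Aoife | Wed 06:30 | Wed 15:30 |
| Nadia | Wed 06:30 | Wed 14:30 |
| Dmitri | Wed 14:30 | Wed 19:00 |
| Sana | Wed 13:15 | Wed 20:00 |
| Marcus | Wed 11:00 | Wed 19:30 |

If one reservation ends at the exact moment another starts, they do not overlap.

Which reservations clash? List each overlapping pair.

Sorted by start: Noor, Tariq, Mei, Aoife, Nadia, Marcus, Sana, Dmitri.
Tariq starts after Noor ends, so Noor has no further overlaps.
Mei starts before Tariq ends → Tariq and Mei overlap.
Aoife starts after Tariq ends, so Tariq has no further overlaps.
Aoife starts after Mei ends, so Mei has no further overlaps.
Nadia starts before Aoife ends → Aoife and Nadia overlap.
Marcus starts before Aoife ends → Aoife and Marcus overlap.
Sana starts before Aoife ends → Aoife and Sana overlap.
Dmitri starts before Aoife ends → Aoife and Dmitri overlap.
Marcus starts before Nadia ends → Nadia and Marcus overlap.
Sana starts before Nadia ends → Nadia and Sana overlap.
Dmitri starts exactly when Nadia ends (back-to-back, no overlap).
Sana starts before Marcus ends → Marcus and Sana overlap.
Dmitri starts before Marcus ends → Marcus and Dmitri overlap.
Dmitri starts before Sana ends → Sana and Dmitri overlap.

Aoife & Dmitri, Aoife & Marcus, Aoife & Nadia, Aoife & Sana, Dmitri & Marcus, Dmitri & Sana, Marcus & Nadia, Marcus & Sana, Mei & Tariq, Nadia & Sana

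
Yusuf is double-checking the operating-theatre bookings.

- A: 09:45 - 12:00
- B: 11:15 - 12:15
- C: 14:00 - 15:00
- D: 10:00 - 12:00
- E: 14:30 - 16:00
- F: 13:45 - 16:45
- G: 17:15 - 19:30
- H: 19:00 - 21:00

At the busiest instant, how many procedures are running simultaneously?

3

Sort all start/end points and keep a running count:
09:45 start A → 1
10:00 start D → 2
11:15 start B → 3
12:00 end A → 2
12:00 end D → 1
12:15 end B → 0
13:45 start F → 1
14:00 start C → 2
14:30 start E → 3
15:00 end C → 2
16:00 end E → 1
16:45 end F → 0
17:15 start G → 1
19:00 start H → 2
19:30 end G → 1
21:00 end H → 0
Peak is 3, at 11:15 (A, B, D).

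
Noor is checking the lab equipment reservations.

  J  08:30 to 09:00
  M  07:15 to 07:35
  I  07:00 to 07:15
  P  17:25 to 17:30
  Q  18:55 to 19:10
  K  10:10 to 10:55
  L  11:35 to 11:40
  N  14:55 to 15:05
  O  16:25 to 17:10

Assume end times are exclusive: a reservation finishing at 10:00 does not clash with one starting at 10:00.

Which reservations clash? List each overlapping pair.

no overlapping pairs

Sorted by start: I, M, J, K, L, N, O, P, Q.
M starts exactly when I ends (back-to-back, no overlap) — done with I.
J starts after M ends — done with M.
K starts after J ends — done with J.
L starts after K ends — done with K.
N starts after L ends — done with L.
O starts after N ends — done with N.
P starts after O ends — done with O.
Q starts after P ends.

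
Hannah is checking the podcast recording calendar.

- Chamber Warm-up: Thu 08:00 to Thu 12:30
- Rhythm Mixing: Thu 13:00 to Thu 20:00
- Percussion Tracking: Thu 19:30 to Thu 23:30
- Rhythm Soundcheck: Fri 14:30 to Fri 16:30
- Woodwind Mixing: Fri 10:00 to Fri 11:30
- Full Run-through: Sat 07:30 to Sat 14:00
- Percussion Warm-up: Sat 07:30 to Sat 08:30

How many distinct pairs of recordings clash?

2

Sorted by start: Chamber Warm-up, Rhythm Mixing, Percussion Tracking, Woodwind Mixing, Rhythm Soundcheck, Full Run-through, Percussion Warm-up.
Rhythm Mixing starts after Chamber Warm-up ends, so nothing later overlaps Chamber Warm-up either.
Percussion Tracking starts before Rhythm Mixing ends → Rhythm Mixing and Percussion Tracking overlap.
Woodwind Mixing starts after Rhythm Mixing ends, so nothing later overlaps Rhythm Mixing either.
Woodwind Mixing starts after Percussion Tracking ends, so nothing later overlaps Percussion Tracking either.
Rhythm Soundcheck starts after Woodwind Mixing ends, so nothing later overlaps Woodwind Mixing either.
Full Run-through starts after Rhythm Soundcheck ends, so nothing later overlaps Rhythm Soundcheck either.
Percussion Warm-up starts before Full Run-through ends → Full Run-through and Percussion Warm-up overlap.
Overlapping pairs: Full Run-through & Percussion Warm-up, Percussion Tracking & Rhythm Mixing — 2 in total.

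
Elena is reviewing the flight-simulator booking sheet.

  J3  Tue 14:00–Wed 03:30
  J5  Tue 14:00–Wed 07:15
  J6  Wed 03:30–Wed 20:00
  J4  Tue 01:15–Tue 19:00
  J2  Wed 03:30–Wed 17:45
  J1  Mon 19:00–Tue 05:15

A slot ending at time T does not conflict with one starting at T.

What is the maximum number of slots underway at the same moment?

3

Walk through starts and ends in time order (an end at T is processed before a start at T):
Mon 19:00 start J1 → 1
Tue 01:15 start J4 → 2
Tue 05:15 end J1 → 1
Tue 14:00 start J3 → 2
Tue 14:00 start J5 → 3
Tue 19:00 end J4 → 2
Wed 03:30 end J3 → 1
Wed 03:30 start J2 → 2
Wed 03:30 start J6 → 3
Wed 07:15 end J5 → 2
Wed 17:45 end J2 → 1
Wed 20:00 end J6 → 0
Peak is 3, at Tue 14:00 (J3, J4, J5).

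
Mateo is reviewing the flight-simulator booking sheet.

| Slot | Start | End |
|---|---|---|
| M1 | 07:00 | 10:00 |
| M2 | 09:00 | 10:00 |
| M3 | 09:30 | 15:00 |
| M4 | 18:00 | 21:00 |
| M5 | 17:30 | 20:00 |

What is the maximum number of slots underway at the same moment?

Sweep the timeline, counting +1 at each start and −1 at each end (ends before starts at a tie):
07:00 start M1 → 1
09:00 start M2 → 2
09:30 start M3 → 3
10:00 end M1 → 2
10:00 end M2 → 1
15:00 end M3 → 0
17:30 start M5 → 1
18:00 start M4 → 2
20:00 end M5 → 1
21:00 end M4 → 0
Peak is 3, at 09:30 (M1, M2, M3).

3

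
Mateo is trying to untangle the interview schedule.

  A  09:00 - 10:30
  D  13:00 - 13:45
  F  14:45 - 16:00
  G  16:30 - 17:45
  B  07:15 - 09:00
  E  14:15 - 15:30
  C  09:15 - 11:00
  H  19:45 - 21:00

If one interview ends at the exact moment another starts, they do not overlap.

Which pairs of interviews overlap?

Sorted by start: B, A, C, D, E, F, G, H.
A starts exactly when B ends (back-to-back, no overlap), so B has no further overlaps.
C starts before A ends → A and C overlap.
D starts after A ends, so A has no further overlaps.
D starts after C ends, so C has no further overlaps.
E starts after D ends, so D has no further overlaps.
F starts before E ends → E and F overlap.
G starts after E ends, so E has no further overlaps.
G starts after F ends, so F has no further overlaps.
H starts after G ends.

A & C, E & F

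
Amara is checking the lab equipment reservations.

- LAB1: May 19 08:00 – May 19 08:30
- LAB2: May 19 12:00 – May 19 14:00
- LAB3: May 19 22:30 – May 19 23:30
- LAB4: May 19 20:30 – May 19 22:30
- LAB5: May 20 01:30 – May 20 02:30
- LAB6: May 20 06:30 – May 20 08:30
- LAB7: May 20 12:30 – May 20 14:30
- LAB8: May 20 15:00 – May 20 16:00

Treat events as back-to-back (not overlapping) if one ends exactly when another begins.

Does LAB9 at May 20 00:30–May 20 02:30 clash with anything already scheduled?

LAB1: ends May 19 08:30 at or before LAB9 starts May 20 00:30 → clear.
LAB2: ends May 19 14:00 at or before LAB9 starts May 20 00:30 → clear.
LAB4: ends May 19 22:30 at or before LAB9 starts May 20 00:30 → clear.
LAB3: ends May 19 23:30 at or before LAB9 starts May 20 00:30 → clear.
LAB5: starts May 20 01:30 before LAB9 ends May 20 02:30, and ends May 20 02:30 after LAB9 starts May 20 00:30 → overlap.
LAB6: starts May 20 06:30 at or after LAB9 ends May 20 02:30 → clear.
LAB7: starts May 20 12:30 at or after LAB9 ends May 20 02:30 → clear.
LAB8: starts May 20 15:00 at or after LAB9 ends May 20 02:30 → clear.
LAB9 overlaps LAB5.

Yes — it overlaps LAB5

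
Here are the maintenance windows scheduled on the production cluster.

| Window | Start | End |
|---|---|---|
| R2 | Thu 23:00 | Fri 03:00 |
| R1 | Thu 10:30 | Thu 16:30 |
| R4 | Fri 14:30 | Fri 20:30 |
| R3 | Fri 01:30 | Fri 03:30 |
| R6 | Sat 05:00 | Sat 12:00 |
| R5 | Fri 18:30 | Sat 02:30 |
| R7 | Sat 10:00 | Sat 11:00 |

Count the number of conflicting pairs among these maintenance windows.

Sorted by start: R1, R2, R3, R4, R5, R6, R7.
R2 starts after R1 ends, so R1 has no further overlaps.
R3 starts before R2 ends → R2 and R3 overlap.
R4 starts after R2 ends, so R2 has no further overlaps.
R4 starts after R3 ends, so R3 has no further overlaps.
R5 starts before R4 ends → R4 and R5 overlap.
R6 starts after R4 ends, so R4 has no further overlaps.
R6 starts after R5 ends, so R5 has no further overlaps.
R7 starts before R6 ends → R6 and R7 overlap.
Overlapping pairs: R2 & R3, R4 & R5, R6 & R7 — 3 in total.

3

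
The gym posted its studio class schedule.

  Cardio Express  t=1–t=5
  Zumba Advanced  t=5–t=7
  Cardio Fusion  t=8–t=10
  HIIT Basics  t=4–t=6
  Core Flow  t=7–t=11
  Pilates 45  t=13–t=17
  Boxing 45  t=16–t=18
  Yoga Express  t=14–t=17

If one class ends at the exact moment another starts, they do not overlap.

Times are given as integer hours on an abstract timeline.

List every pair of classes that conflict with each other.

Check each pair: they overlap iff neither finishes before the other starts.
Sorted by start: Cardio Express, HIIT Basics, Zumba Advanced, Core Flow, Cardio Fusion, Pilates 45, Yoga Express, Boxing 45.
HIIT Basics starts before Cardio Express ends → Cardio Express and HIIT Basics overlap.
Zumba Advanced starts exactly when Cardio Express ends (back-to-back, no overlap), so Cardio Express has no further overlaps.
Zumba Advanced starts before HIIT Basics ends → HIIT Basics and Zumba Advanced overlap.
Core Flow starts after HIIT Basics ends, so HIIT Basics has no further overlaps.
Core Flow starts exactly when Zumba Advanced ends (back-to-back, no overlap), so Zumba Advanced has no further overlaps.
Cardio Fusion starts before Core Flow ends → Core Flow and Cardio Fusion overlap.
Pilates 45 starts after Core Flow ends, so Core Flow has no further overlaps.
Pilates 45 starts after Cardio Fusion ends, so Cardio Fusion has no further overlaps.
Yoga Express starts before Pilates 45 ends → Pilates 45 and Yoga Express overlap.
Boxing 45 starts before Pilates 45 ends → Pilates 45 and Boxing 45 overlap.
Boxing 45 starts before Yoga Express ends → Yoga Express and Boxing 45 overlap.

Boxing 45 & Pilates 45, Boxing 45 & Yoga Express, Cardio Express & HIIT Basics, Cardio Fusion & Core Flow, HIIT Basics & Zumba Advanced, Pilates 45 & Yoga Express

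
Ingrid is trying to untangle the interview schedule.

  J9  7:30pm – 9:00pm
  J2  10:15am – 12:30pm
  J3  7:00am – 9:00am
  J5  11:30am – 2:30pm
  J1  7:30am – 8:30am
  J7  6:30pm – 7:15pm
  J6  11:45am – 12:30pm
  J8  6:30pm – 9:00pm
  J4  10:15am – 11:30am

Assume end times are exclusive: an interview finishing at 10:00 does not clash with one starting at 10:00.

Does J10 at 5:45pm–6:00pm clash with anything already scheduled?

J3: ends 9:00am at or before J10 starts 5:45pm → clear.
J1: ends 8:30am at or before J10 starts 5:45pm → clear.
J2: ends 12:30pm at or before J10 starts 5:45pm → clear.
J4: ends 11:30am at or before J10 starts 5:45pm → clear.
J5: ends 2:30pm at or before J10 starts 5:45pm → clear.
J6: ends 12:30pm at or before J10 starts 5:45pm → clear.
J7: starts 6:30pm at or after J10 ends 6:00pm → clear.
J8: starts 6:30pm at or after J10 ends 6:00pm → clear.
J9: starts 7:30pm at or after J10 ends 6:00pm → clear.

No — it doesn't clash with anything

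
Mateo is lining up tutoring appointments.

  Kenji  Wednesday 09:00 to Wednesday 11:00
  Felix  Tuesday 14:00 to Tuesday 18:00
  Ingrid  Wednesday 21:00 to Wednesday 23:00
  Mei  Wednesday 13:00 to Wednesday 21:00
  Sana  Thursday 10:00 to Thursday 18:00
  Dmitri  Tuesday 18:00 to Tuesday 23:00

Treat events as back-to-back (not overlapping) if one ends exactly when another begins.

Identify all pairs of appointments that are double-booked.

Sorted by start: Felix, Dmitri, Kenji, Mei, Ingrid, Sana.
Dmitri starts exactly when Felix ends (back-to-back, no overlap), so Felix has no further overlaps.
Kenji starts after Dmitri ends, so Dmitri has no further overlaps.
Mei starts after Kenji ends, so Kenji has no further overlaps.
Ingrid starts exactly when Mei ends (back-to-back, no overlap), so Mei has no further overlaps.
Sana starts after Ingrid ends.

none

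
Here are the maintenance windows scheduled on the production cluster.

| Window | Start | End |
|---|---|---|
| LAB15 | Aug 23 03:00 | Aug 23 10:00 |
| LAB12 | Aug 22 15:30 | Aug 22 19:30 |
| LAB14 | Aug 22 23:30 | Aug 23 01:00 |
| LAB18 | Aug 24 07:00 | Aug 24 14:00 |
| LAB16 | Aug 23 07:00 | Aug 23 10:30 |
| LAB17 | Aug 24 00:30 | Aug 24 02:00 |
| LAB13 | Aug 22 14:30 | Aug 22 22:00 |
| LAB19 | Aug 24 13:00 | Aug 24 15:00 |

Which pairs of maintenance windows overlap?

LAB12 & LAB13, LAB15 & LAB16, LAB18 & LAB19

Sorted by start: LAB13, LAB12, LAB14, LAB15, LAB16, LAB17, LAB18, LAB19.
LAB12 starts before LAB13 ends → LAB13 and LAB12 overlap.
LAB14 starts after LAB13 ends, so nothing later overlaps LAB13 either.
LAB14 starts after LAB12 ends, so nothing later overlaps LAB12 either.
LAB15 starts after LAB14 ends, so nothing later overlaps LAB14 either.
LAB16 starts before LAB15 ends → LAB15 and LAB16 overlap.
LAB17 starts after LAB15 ends, so nothing later overlaps LAB15 either.
LAB17 starts after LAB16 ends, so nothing later overlaps LAB16 either.
LAB18 starts after LAB17 ends, so nothing later overlaps LAB17 either.
LAB19 starts before LAB18 ends → LAB18 and LAB19 overlap.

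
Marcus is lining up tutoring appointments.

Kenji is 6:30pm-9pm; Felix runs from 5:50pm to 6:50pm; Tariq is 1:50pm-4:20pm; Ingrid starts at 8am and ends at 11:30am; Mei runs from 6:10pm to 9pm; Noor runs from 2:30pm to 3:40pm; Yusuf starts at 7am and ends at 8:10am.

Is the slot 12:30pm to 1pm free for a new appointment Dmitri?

Yusuf: ends 8:10am at or before Dmitri starts 12:30pm → clear.
Ingrid: ends 11:30am at or before Dmitri starts 12:30pm → clear.
Tariq: starts 1:50pm at or after Dmitri ends 1pm → clear.
Noor: starts 2:30pm at or after Dmitri ends 1pm → clear.
Felix: starts 5:50pm at or after Dmitri ends 1pm → clear.
Mei: starts 6:10pm at or after Dmitri ends 1pm → clear.
Kenji: starts 6:30pm at or after Dmitri ends 1pm → clear.

Yes — the slot is free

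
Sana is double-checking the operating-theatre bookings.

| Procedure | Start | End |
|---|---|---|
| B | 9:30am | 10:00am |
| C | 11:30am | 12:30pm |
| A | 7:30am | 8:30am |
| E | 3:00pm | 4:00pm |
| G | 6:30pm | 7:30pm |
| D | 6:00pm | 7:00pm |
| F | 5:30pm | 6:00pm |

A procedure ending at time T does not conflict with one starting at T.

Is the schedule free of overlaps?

No

Check each pair: they overlap iff neither finishes before the other starts.
Sorted by start: A, B, C, E, F, D, G.
B starts after A ends, so A has no further overlaps.
C starts after B ends, so B has no further overlaps.
E starts after C ends, so C has no further overlaps.
F starts after E ends, so E has no further overlaps.
D starts exactly when F ends (back-to-back, no overlap), so F has no further overlaps.
G starts before D ends → D and G overlap.
That's a conflict, so the schedule is not conflict-free.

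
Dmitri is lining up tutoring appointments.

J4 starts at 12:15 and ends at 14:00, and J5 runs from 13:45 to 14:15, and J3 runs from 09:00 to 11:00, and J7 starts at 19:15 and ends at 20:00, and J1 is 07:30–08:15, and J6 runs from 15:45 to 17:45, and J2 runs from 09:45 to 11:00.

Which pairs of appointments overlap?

J2 & J3, J4 & J5

Check each pair: they overlap iff neither finishes before the other starts.
Sorted by start: J1, J3, J2, J4, J5, J6, J7.
J3 starts after J1 ends; J1 is clear from here.
J2 starts before J3 ends → J3 and J2 overlap.
J4 starts after J3 ends; J3 is clear from here.
J4 starts after J2 ends; J2 is clear from here.
J5 starts before J4 ends → J4 and J5 overlap.
J6 starts after J4 ends; J4 is clear from here.
J6 starts after J5 ends; J5 is clear from here.
J7 starts after J6 ends.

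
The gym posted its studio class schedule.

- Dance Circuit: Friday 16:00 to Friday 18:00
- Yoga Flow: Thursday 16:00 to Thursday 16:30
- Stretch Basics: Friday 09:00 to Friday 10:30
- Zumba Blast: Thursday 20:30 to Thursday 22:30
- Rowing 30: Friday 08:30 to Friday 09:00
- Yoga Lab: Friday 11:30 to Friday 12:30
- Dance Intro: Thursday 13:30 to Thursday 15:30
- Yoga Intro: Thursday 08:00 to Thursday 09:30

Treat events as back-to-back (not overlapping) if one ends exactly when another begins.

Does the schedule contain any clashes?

No

Sorted by start: Yoga Intro, Dance Intro, Yoga Flow, Zumba Blast, Rowing 30, Stretch Basics, Yoga Lab, Dance Circuit.
Dance Intro starts after Yoga Intro ends, so Yoga Intro has no further overlaps.
Yoga Flow starts after Dance Intro ends, so Dance Intro has no further overlaps.
Zumba Blast starts after Yoga Flow ends, so Yoga Flow has no further overlaps.
Rowing 30 starts after Zumba Blast ends, so Zumba Blast has no further overlaps.
Stretch Basics starts exactly when Rowing 30 ends (back-to-back, no overlap), so Rowing 30 has no further overlaps.
Yoga Lab starts after Stretch Basics ends, so Stretch Basics has no further overlaps.
Dance Circuit starts after Yoga Lab ends.
Every pair is clear; the schedule has no overlaps.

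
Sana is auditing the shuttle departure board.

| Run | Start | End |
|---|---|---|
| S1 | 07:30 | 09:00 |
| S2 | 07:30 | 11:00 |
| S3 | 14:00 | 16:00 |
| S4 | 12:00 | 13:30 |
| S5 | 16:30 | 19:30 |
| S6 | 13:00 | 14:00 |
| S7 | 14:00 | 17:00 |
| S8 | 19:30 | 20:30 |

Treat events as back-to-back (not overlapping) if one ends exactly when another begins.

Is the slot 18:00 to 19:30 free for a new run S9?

No — it overlaps S5

S1: ends 09:00 at or before S9 starts 18:00 → clear.
S2: ends 11:00 at or before S9 starts 18:00 → clear.
S4: ends 13:30 at or before S9 starts 18:00 → clear.
S6: ends 14:00 at or before S9 starts 18:00 → clear.
S3: ends 16:00 at or before S9 starts 18:00 → clear.
S7: ends 17:00 at or before S9 starts 18:00 → clear.
S5: starts 16:30 before S9 ends 19:30, and ends 19:30 after S9 starts 18:00 → overlap.
S8: starts 19:30 at or after S9 ends 19:30 → clear.
S9 overlaps S5.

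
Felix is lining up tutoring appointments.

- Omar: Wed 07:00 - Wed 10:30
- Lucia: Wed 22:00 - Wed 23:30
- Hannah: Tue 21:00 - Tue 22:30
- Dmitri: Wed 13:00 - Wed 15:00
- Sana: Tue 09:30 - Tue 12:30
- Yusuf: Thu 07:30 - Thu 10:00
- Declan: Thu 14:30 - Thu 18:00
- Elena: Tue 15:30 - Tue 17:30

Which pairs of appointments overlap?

none

Sorted by start: Sana, Elena, Hannah, Omar, Dmitri, Lucia, Yusuf, Declan.
Elena starts after Sana ends; Sana is clear from here.
Hannah starts after Elena ends; Elena is clear from here.
Omar starts after Hannah ends; Hannah is clear from here.
Dmitri starts after Omar ends; Omar is clear from here.
Lucia starts after Dmitri ends; Dmitri is clear from here.
Yusuf starts after Lucia ends; Lucia is clear from here.
Declan starts after Yusuf ends.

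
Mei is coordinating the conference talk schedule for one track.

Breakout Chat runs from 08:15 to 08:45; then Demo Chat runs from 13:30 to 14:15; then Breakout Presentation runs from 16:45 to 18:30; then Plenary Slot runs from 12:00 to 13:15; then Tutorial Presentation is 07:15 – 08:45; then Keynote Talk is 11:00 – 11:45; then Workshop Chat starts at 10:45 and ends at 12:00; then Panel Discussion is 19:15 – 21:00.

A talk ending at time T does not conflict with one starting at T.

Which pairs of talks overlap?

Sorted by start: Tutorial Presentation, Breakout Chat, Workshop Chat, Keynote Talk, Plenary Slot, Demo Chat, Breakout Presentation, Panel Discussion.
Breakout Chat starts before Tutorial Presentation ends → Tutorial Presentation and Breakout Chat overlap.
Workshop Chat starts after Tutorial Presentation ends; Tutorial Presentation is clear from here.
Workshop Chat starts after Breakout Chat ends; Breakout Chat is clear from here.
Keynote Talk starts before Workshop Chat ends → Workshop Chat and Keynote Talk overlap.
Plenary Slot starts exactly when Workshop Chat ends (back-to-back, no overlap); Workshop Chat is clear from here.
Plenary Slot starts after Keynote Talk ends; Keynote Talk is clear from here.
Demo Chat starts after Plenary Slot ends; Plenary Slot is clear from here.
Breakout Presentation starts after Demo Chat ends; Demo Chat is clear from here.
Panel Discussion starts after Breakout Presentation ends.

Breakout Chat & Tutorial Presentation, Keynote Talk & Workshop Chat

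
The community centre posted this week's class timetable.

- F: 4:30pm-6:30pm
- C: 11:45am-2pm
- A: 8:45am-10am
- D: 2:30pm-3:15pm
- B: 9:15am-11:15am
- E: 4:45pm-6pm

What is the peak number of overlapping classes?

2

Sweep the timeline, counting +1 at each start and −1 at each end (ends before starts at a tie):
8:45am start A → 1
9:15am start B → 2
10am end A → 1
11:15am end B → 0
11:45am start C → 1
2pm end C → 0
2:30pm start D → 1
3:15pm end D → 0
4:30pm start F → 1
4:45pm start E → 2
6pm end E → 1
6:30pm end F → 0
Peak is 2, at 9:15am (A, B).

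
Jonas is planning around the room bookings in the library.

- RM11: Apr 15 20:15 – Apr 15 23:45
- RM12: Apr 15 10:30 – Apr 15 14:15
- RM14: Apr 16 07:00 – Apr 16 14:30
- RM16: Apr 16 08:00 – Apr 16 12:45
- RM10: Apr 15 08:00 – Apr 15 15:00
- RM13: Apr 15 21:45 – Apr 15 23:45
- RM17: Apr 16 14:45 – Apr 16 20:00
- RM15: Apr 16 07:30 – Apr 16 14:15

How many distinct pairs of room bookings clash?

5

Check each pair: they overlap iff neither finishes before the other starts.
Sorted by start: RM10, RM12, RM11, RM13, RM14, RM15, RM16, RM17.
RM12 starts before RM10 ends → RM10 and RM12 overlap.
RM11 starts after RM10 ends, so RM10 has no further overlaps.
RM11 starts after RM12 ends, so RM12 has no further overlaps.
RM13 starts before RM11 ends → RM11 and RM13 overlap.
RM14 starts after RM11 ends, so RM11 has no further overlaps.
RM14 starts after RM13 ends, so RM13 has no further overlaps.
RM15 starts before RM14 ends → RM14 and RM15 overlap.
RM16 starts before RM14 ends → RM14 and RM16 overlap.
RM17 starts after RM14 ends.
RM16 starts before RM15 ends → RM15 and RM16 overlap.
RM17 starts after RM15 ends.
RM17 starts after RM16 ends.
Overlapping pairs: RM10 & RM12, RM11 & RM13, RM14 & RM15, RM14 & RM16, RM15 & RM16 — 5 in total.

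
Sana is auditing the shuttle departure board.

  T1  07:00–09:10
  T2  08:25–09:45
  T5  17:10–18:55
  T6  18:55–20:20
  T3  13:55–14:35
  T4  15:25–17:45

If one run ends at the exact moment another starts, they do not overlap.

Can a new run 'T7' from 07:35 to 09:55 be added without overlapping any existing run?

T1: starts 07:00 before T7 ends 09:55, and ends 09:10 after T7 starts 07:35 → overlap.
T2: starts 08:25 before T7 ends 09:55, and ends 09:45 after T7 starts 07:35 → overlap.
T3: starts 13:55 at or after T7 ends 09:55 → clear.
T4: starts 15:25 at or after T7 ends 09:55 → clear.
T5: starts 17:10 at or after T7 ends 09:55 → clear.
T6: starts 18:55 at or after T7 ends 09:55 → clear.
T7 overlaps T1, T2.

No — it overlaps T1, T2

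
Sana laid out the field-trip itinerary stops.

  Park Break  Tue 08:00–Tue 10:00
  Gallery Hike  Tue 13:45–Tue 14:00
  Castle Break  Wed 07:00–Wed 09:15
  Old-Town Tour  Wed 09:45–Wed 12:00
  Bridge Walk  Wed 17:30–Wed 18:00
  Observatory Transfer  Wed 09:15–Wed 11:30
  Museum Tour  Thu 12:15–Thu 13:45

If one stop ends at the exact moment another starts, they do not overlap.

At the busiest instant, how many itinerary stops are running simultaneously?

2

Walk through starts and ends in time order (an end at T is processed before a start at T):
Tue 08:00 start Park Break → 1
Tue 10:00 end Park Break → 0
Tue 13:45 start Gallery Hike → 1
Tue 14:00 end Gallery Hike → 0
Wed 07:00 start Castle Break → 1
Wed 09:15 end Castle Break → 0
Wed 09:15 start Observatory Transfer → 1
Wed 09:45 start Old-Town Tour → 2
Wed 11:30 end Observatory Transfer → 1
Wed 12:00 end Old-Town Tour → 0
Wed 17:30 start Bridge Walk → 1
Wed 18:00 end Bridge Walk → 0
Thu 12:15 start Museum Tour → 1
Thu 13:45 end Museum Tour → 0
Peak is 2, at Wed 09:45 (Observatory Transfer, Old-Town Tour).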